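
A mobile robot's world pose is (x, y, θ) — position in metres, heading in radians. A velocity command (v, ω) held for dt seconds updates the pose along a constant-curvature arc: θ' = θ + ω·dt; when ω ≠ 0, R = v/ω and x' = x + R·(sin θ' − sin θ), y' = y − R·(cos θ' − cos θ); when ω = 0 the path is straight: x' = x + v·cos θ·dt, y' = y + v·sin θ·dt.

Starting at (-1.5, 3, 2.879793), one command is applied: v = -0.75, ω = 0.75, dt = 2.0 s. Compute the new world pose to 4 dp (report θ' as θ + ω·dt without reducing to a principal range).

(-0.2960, 3.6394, 4.3798)

θ' = 2.8798 + 0.75·2.0 = 4.3798
R = v/ω = -0.75/0.75 = -1.0000
x' = -1.5 + -1.0000·(sin 4.3798 − sin 2.8798) = -0.2960
y' = 3 − -1.0000·(cos 4.3798 − cos 2.8798) = 3.6394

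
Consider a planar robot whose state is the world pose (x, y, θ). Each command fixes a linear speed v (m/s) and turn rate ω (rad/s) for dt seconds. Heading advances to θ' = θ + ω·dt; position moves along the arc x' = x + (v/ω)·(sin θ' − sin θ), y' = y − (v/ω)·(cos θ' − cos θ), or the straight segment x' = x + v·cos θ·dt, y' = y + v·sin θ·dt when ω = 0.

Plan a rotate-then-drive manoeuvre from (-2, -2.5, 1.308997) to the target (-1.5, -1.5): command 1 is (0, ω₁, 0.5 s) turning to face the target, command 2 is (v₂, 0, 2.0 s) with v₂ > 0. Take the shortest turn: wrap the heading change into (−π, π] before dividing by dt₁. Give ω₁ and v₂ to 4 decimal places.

heading to target = atan2(-1.5−-2.5, -1.5−-2) = 1.1071
Δθ = wrap(1.1071 − 1.3090) = -0.2018; ω₁ = Δθ/dt₁ = -0.4037
distance = √((-1.5−-2)² + (-1.5−-2.5)²) = 1.1180; v₂ = distance/dt₂ = 0.5590

ω₁ = -0.4037, v₂ = 0.5590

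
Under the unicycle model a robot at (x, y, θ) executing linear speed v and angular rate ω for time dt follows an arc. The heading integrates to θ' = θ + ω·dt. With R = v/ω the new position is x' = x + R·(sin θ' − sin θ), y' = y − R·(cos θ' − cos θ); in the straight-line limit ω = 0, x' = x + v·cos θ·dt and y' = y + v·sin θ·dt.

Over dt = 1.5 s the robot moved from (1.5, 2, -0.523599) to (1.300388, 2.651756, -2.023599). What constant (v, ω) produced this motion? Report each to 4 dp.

Δθ = -2.023599 − -0.523599 = -1.500000
ω = Δθ/dt = -1.500000/1.5 = -1.0000
R = −Δy/(cos θ' − cos θ) = 0.5000
v = R·ω = 0.5000·-1.0000 = -0.5000

v = -0.5000, ω = -1.0000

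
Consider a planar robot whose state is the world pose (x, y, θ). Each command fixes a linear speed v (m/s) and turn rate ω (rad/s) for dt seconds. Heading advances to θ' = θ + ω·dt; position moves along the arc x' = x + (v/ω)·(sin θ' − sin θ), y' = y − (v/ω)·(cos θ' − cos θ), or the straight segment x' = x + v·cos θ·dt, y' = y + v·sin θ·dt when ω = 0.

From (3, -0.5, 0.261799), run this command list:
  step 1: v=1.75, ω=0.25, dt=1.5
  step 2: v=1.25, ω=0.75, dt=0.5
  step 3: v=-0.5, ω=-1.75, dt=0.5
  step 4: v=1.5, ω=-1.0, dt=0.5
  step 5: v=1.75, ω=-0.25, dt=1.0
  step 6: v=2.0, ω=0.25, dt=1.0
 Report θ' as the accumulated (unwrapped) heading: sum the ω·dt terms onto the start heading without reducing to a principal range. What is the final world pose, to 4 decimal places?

(9.6101, -0.8801, -0.3632)

step 1: θ'=0.6368 (R=7.0000) → pose (5.3506, 0.6335, 0.6368)
step 2: θ'=1.0118 (R=1.6667) → pose (5.7726, 1.0896, 1.0118)
step 3: θ'=0.1368 (R=0.2857) → pose (5.5693, 0.9580, 0.1368)
step 4: θ'=-0.3632 (R=-1.5000) → pose (6.3068, 0.8742, -0.3632)
step 5: θ'=-0.6132 (R=-7.0000) → pose (7.8483, 0.0555, -0.6132)
step 6: θ'=-0.3632 (R=8.0000) → pose (9.6101, -0.8801, -0.3632)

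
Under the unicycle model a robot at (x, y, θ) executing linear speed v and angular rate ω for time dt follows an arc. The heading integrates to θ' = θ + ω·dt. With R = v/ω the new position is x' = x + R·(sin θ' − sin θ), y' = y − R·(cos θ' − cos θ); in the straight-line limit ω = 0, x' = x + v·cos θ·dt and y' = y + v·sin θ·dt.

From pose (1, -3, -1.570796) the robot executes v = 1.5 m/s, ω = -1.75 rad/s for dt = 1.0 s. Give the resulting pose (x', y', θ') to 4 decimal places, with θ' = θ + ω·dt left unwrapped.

θ' = -1.5708 + -1.75·1.0 = -3.3208
R = v/ω = 1.5/-1.75 = -0.8571
x' = 1 + -0.8571·(sin -3.3208 − sin -1.5708) = -0.0099
y' = -3 − -0.8571·(cos -3.3208 − cos -1.5708) = -3.8434

(-0.0099, -3.8434, -3.3208)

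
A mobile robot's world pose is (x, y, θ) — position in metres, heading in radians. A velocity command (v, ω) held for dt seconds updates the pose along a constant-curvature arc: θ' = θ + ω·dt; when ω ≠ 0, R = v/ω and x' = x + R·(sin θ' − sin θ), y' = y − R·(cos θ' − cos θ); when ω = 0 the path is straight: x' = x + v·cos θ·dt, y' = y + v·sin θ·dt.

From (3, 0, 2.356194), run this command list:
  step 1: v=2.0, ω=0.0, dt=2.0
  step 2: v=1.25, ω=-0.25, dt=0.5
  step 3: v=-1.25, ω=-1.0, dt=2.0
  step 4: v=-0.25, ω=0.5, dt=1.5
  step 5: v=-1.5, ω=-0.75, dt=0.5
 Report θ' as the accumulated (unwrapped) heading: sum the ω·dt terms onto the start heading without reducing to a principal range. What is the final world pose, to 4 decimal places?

step 1: θ'=2.3562 (straight) → pose (0.1716, 2.8284, 2.3562)
step 2: θ'=2.2312 (R=-5.0000) → pose (-0.2416, 3.2968, 2.2312)
step 3: θ'=0.2312 (R=1.2500) → pose (-0.9424, 1.3133, 0.2312)
step 4: θ'=0.9812 (R=-0.5000) → pose (-1.2434, 1.1046, 0.9812)
step 5: θ'=0.6062 (R=2.0000) → pose (-1.7662, 0.5730, 0.6062)

(-1.7662, 0.5730, 0.6062)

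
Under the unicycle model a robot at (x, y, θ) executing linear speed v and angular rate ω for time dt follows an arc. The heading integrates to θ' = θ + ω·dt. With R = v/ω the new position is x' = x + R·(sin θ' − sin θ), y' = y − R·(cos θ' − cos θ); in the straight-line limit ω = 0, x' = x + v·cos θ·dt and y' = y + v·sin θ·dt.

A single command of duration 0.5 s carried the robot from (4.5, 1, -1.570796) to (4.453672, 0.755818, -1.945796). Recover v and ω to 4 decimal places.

Δθ = -1.945796 − -1.570796 = -0.375000
ω = Δθ/dt = -0.375000/0.5 = -0.7500
R = −Δy/(cos θ' − cos θ) = -0.6667
v = R·ω = -0.6667·-0.7500 = 0.5000

v = 0.5000, ω = -0.7500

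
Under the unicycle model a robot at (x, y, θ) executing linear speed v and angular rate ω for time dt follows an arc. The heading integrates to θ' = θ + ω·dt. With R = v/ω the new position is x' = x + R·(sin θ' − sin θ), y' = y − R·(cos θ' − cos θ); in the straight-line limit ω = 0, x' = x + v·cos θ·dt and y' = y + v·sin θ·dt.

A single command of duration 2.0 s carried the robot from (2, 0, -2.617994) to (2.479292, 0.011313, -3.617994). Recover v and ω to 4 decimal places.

Δθ = -3.617994 − -2.617994 = -1.000000
ω = Δθ/dt = -1.000000/2.0 = -0.5000
R = Δx/(sin θ' − sin θ) = 0.5000
v = R·ω = 0.5000·-0.5000 = -0.2500

v = -0.2500, ω = -0.5000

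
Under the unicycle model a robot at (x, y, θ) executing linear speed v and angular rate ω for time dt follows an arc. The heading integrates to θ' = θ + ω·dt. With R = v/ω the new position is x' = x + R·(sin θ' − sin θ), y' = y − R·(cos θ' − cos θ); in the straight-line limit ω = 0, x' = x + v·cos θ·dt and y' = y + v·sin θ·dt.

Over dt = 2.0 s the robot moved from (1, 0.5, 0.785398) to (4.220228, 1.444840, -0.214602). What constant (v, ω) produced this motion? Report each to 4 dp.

v = 1.7500, ω = -0.5000

Δθ = -0.214602 − 0.785398 = -1.000000
ω = Δθ/dt = -1.000000/2.0 = -0.5000
R = Δx/(sin θ' − sin θ) = -3.5000
v = R·ω = -3.5000·-0.5000 = 1.7500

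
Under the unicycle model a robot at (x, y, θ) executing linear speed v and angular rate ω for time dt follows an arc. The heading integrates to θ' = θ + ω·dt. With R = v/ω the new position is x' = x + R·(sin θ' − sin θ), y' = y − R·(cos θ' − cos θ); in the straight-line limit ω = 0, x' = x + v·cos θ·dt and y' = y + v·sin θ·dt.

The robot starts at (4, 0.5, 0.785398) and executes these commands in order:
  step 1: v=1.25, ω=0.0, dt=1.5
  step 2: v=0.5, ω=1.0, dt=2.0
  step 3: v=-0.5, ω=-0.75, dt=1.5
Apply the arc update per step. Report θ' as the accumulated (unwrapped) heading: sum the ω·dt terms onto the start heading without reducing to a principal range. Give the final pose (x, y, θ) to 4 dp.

step 1: θ'=0.7854 (straight) → pose (5.3258, 1.8258, 0.7854)
step 2: θ'=2.7854 (R=0.5000) → pose (5.1466, 2.6480, 2.7854)
step 3: θ'=1.6604 (R=0.6667) → pose (5.5781, 2.0828, 1.6604)

(5.5781, 2.0828, 1.6604)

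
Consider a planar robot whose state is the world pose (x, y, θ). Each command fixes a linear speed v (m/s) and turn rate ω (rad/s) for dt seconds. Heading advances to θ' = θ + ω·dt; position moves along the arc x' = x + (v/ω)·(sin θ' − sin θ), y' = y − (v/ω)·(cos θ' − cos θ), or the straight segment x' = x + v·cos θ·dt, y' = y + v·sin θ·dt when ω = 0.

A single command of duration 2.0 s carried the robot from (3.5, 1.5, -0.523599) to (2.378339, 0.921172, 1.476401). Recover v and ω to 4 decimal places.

v = -0.7500, ω = 1.0000

Δθ = 1.476401 − -0.523599 = 2.000000
ω = Δθ/dt = 2.000000/2.0 = 1.0000
R = Δx/(sin θ' − sin θ) = -0.7500
v = R·ω = -0.7500·1.0000 = -0.7500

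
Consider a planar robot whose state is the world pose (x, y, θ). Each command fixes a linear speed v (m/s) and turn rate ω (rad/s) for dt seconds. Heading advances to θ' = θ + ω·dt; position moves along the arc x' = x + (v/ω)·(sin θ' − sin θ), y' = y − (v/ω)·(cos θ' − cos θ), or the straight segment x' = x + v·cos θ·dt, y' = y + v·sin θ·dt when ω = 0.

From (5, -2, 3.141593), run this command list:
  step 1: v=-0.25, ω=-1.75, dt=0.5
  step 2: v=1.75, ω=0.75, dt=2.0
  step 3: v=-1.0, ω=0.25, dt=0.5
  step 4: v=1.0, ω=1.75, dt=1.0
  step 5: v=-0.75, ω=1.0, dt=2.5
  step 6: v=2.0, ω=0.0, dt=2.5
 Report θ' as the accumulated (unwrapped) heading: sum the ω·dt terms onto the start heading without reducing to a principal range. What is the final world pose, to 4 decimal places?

step 1: θ'=2.2666 (R=0.1429) → pose (5.1096, -2.0513, 2.2666)
step 2: θ'=3.7666 (R=2.3333) → pose (1.9535, -1.6547, 3.7666)
step 3: θ'=3.8916 (R=-4.0000) → pose (2.3397, -1.3376, 3.8916)
step 4: θ'=5.6416 (R=0.5714) → pose (2.3872, -2.2135, 5.6416)
step 5: θ'=8.1416 (R=-0.7500) → pose (1.2191, -3.0271, 8.1416)
step 6: θ'=8.1416 (straight) → pose (-0.1992, 1.7675, 8.1416)

(-0.1992, 1.7675, 8.1416)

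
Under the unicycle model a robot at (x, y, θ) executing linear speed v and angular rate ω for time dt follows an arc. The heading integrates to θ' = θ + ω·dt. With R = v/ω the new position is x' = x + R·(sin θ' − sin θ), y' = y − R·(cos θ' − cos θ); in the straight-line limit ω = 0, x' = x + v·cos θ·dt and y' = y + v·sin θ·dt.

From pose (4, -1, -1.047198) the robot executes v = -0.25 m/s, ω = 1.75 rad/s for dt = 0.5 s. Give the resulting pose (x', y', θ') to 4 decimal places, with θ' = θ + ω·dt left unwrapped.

(3.9008, -0.9307, -0.1722)

θ' = -1.0472 + 1.75·0.5 = -0.1722
R = v/ω = -0.25/1.75 = -0.1429
x' = 4 + -0.1429·(sin -0.1722 − sin -1.0472) = 3.9008
y' = -1 − -0.1429·(cos -0.1722 − cos -1.0472) = -0.9307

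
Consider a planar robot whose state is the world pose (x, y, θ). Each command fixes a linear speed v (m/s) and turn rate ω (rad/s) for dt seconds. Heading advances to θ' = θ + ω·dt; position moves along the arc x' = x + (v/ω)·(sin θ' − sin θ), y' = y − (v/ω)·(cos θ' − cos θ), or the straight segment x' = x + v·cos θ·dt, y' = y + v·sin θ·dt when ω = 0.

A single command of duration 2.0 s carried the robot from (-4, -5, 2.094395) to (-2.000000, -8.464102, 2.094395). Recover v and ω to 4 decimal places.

Δθ = 2.094395 − 2.094395 = 0.000000
ω = Δθ/dt = 0.000000/2.0 = 0.0000
ω = 0 → v = (Δx·cos θ + Δy·sin θ)/dt = -2.0000

v = -2.0000, ω = 0.0000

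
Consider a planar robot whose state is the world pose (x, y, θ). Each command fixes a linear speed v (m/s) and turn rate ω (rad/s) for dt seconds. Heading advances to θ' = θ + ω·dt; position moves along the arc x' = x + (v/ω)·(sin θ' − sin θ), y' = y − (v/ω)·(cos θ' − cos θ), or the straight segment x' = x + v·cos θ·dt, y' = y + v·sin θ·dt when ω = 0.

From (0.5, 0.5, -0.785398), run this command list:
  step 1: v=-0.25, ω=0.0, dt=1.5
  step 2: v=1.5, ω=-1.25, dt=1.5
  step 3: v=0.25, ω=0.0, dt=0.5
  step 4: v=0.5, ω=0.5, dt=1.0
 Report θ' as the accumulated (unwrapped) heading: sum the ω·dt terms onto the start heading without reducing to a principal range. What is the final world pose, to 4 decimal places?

step 1: θ'=-0.7854 (straight) → pose (0.2348, 0.7652, -0.7854)
step 2: θ'=-2.6604 (R=-1.2000) → pose (-0.0583, -1.1471, -2.6604)
step 3: θ'=-2.6604 (straight) → pose (-0.1691, -1.2049, -2.6604)
step 4: θ'=-2.1604 (R=1.0000) → pose (-0.5374, -1.5354, -2.1604)

(-0.5374, -1.5354, -2.1604)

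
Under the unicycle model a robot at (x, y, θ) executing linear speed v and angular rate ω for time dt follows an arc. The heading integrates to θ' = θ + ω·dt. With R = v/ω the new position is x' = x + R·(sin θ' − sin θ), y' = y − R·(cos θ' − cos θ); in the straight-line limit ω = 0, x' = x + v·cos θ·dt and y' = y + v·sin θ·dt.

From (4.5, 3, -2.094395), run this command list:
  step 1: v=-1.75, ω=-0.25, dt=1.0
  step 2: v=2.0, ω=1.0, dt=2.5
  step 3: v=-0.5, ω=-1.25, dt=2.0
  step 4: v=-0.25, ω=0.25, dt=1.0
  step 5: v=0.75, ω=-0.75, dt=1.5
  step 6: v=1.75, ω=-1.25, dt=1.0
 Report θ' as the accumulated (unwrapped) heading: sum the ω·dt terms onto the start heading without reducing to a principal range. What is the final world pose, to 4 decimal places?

step 1: θ'=-2.3444 (R=7.0000) → pose (5.5544, 4.3910, -2.3444)
step 2: θ'=0.1556 (R=2.0000) → pose (7.2951, 1.0177, 0.1556)
step 3: θ'=-2.3444 (R=0.4000) → pose (6.9470, 1.6924, -2.3444)
step 4: θ'=-2.0944 (R=-1.0000) → pose (7.0976, 1.8911, -2.0944)
step 5: θ'=-3.2194 (R=-1.0000) → pose (6.1539, 1.3941, -3.2194)
step 6: θ'=-4.4694 (R=-1.4000) → pose (4.9038, 2.4530, -4.4694)

(4.9038, 2.4530, -4.4694)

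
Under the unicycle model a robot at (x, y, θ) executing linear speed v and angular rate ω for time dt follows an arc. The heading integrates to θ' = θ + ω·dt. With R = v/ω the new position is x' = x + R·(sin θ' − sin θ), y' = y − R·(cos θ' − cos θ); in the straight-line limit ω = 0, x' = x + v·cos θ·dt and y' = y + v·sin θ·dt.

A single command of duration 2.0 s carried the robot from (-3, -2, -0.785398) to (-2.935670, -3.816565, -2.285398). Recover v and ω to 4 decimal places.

Δθ = -2.285398 − -0.785398 = -1.500000
ω = Δθ/dt = -1.500000/2.0 = -0.7500
R = −Δy/(cos θ' − cos θ) = -1.3333
v = R·ω = -1.3333·-0.7500 = 1.0000

v = 1.0000, ω = -0.7500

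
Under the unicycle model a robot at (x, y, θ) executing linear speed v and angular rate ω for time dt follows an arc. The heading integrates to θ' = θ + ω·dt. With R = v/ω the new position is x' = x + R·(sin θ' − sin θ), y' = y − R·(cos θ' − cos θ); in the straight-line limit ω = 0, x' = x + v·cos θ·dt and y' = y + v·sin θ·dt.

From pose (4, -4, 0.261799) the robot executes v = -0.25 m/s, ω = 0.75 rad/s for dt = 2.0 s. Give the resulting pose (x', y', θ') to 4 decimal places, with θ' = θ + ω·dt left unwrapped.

θ' = 0.2618 + 0.75·2.0 = 1.7618
R = v/ω = -0.25/0.75 = -0.3333
x' = 4 + -0.3333·(sin 1.7618 − sin 0.2618) = 3.7590
y' = -4 − -0.3333·(cos 1.7618 − cos 0.2618) = -4.3853

(3.7590, -4.3853, 1.7618)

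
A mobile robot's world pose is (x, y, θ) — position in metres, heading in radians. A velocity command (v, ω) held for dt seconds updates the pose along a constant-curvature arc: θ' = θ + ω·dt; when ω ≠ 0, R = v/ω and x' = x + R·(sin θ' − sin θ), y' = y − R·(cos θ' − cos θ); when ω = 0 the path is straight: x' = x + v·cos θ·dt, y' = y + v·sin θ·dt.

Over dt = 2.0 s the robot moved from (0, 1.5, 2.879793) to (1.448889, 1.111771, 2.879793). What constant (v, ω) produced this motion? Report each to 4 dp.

Δθ = 2.879793 − 2.879793 = 0.000000
ω = Δθ/dt = 0.000000/2.0 = 0.0000
ω = 0 → v = (Δx·cos θ + Δy·sin θ)/dt = -0.7500

v = -0.7500, ω = 0.0000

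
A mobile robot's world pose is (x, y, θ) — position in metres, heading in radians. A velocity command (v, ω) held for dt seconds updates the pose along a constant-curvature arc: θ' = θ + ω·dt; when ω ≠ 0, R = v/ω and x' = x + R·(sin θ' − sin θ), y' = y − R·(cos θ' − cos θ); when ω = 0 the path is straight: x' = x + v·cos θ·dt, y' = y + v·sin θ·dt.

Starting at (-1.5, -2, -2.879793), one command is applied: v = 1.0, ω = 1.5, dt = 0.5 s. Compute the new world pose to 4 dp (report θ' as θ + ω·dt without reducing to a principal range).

(-1.8926, -2.2904, -2.1298)

θ' = -2.8798 + 1.5·0.5 = -2.1298
R = v/ω = 1.0/1.5 = 0.6667
x' = -1.5 + 0.6667·(sin -2.1298 − sin -2.8798) = -1.8926
y' = -2 − 0.6667·(cos -2.1298 − cos -2.8798) = -2.2904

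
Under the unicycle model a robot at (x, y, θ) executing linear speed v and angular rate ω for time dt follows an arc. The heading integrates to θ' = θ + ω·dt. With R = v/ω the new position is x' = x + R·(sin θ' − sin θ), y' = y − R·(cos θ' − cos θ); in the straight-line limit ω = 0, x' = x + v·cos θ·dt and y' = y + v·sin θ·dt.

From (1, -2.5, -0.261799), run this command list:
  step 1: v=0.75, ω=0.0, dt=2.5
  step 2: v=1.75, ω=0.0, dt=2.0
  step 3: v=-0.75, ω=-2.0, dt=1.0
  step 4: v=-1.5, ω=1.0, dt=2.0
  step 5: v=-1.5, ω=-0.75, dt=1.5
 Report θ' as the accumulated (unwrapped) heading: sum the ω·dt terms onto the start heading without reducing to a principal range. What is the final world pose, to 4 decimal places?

(3.7836, 0.6808, -1.3868)

step 1: θ'=-0.2618 (straight) → pose (2.8111, -2.9853, -0.2618)
step 2: θ'=-0.2618 (straight) → pose (6.1919, -3.8912, -0.2618)
step 3: θ'=-2.2618 (R=0.3750) → pose (5.9999, -3.2899, -2.2618)
step 4: θ'=-0.2618 (R=-1.5000) → pose (5.2322, -0.8851, -0.2618)
step 5: θ'=-1.3868 (R=2.0000) → pose (3.7836, 0.6808, -1.3868)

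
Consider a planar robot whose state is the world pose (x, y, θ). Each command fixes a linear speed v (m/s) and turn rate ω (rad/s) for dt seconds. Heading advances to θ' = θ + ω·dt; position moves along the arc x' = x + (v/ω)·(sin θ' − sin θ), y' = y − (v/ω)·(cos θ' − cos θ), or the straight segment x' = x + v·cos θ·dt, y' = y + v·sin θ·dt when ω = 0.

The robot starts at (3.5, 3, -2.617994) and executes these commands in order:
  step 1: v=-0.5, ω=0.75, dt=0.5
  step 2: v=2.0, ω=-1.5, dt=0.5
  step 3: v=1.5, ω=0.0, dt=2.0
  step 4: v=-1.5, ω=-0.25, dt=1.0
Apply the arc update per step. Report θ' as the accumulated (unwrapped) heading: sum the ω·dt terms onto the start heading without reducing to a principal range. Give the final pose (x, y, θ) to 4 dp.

(1.3712, 2.2650, -3.2430)

step 1: θ'=-2.2430 (R=-0.6667) → pose (3.6883, 3.1622, -2.2430)
step 2: θ'=-2.9930 (R=-1.3333) → pose (2.8424, 2.6738, -2.9930)
step 3: θ'=-2.9930 (straight) → pose (-0.1245, 2.2297, -2.9930)
step 4: θ'=-3.2430 (R=6.0000) → pose (1.3712, 2.2650, -3.2430)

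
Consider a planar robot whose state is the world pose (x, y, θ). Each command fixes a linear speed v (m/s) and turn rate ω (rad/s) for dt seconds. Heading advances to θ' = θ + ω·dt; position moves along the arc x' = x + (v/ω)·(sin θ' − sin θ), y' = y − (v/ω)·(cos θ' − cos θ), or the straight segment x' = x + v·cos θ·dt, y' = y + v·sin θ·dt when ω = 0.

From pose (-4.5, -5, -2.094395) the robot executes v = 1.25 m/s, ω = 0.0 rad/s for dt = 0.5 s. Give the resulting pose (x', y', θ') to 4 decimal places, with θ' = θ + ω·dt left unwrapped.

(-4.8125, -5.5413, -2.0944)

θ' = -2.0944 + 0.0·0.5 = -2.0944
ω = 0 → straight: x' = -4.5 + 1.25·cos(-2.0944)·0.5 = -4.8125
y' = -5 + 1.25·sin(-2.0944)·0.5 = -5.5413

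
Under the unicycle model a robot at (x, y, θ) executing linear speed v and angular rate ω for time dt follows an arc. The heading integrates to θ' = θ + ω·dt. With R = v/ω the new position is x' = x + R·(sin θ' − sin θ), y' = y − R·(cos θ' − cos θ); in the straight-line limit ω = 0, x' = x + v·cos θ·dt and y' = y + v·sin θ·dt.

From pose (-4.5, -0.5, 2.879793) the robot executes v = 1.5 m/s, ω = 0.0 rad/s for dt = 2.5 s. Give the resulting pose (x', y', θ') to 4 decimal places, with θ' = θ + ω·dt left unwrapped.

(-8.1222, 0.4706, 2.8798)

θ' = 2.8798 + 0.0·2.5 = 2.8798
ω = 0 → straight: x' = -4.5 + 1.5·cos(2.8798)·2.5 = -8.1222
y' = -0.5 + 1.5·sin(2.8798)·2.5 = 0.4706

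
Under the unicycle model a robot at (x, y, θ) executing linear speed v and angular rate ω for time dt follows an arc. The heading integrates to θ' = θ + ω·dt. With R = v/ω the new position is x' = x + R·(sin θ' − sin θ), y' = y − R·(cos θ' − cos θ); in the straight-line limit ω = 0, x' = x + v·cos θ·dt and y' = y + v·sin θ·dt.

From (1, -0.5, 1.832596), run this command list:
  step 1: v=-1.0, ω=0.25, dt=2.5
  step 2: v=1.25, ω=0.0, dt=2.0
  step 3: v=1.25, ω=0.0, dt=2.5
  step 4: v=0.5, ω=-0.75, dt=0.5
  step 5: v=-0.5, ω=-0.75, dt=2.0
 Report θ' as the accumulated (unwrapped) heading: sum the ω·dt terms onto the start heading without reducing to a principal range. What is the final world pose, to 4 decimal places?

(-2.3980, 0.2965, 0.5826)

step 1: θ'=2.4576 (R=-4.0000) → pose (2.3361, -2.5649, 2.4576)
step 2: θ'=2.4576 (straight) → pose (0.3985, -0.9852, 2.4576)
step 3: θ'=2.4576 (straight) → pose (-2.0236, 0.9895, 2.4576)
step 4: θ'=2.0826 (R=-0.6667) → pose (-2.1835, 1.1797, 2.0826)
step 5: θ'=0.5826 (R=0.6667) → pose (-2.3980, 0.2965, 0.5826)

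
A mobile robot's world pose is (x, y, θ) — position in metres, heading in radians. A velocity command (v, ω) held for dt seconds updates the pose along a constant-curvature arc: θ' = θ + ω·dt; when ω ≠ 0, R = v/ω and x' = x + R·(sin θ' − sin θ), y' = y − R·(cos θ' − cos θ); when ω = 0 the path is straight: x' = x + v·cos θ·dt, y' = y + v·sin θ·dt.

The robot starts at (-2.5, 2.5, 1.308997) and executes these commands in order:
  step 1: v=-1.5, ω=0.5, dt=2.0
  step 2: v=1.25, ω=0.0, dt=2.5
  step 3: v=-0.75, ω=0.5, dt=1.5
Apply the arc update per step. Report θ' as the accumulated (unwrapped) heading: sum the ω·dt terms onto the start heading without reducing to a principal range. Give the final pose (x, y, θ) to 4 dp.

step 1: θ'=2.3090 (R=-3.0000) → pose (-1.8213, -0.2953, 2.3090)
step 2: θ'=2.3090 (straight) → pose (-3.9243, 2.0162, 2.3090)
step 3: θ'=3.0590 (R=-1.5000) → pose (-2.9385, 1.5307, 3.0590)

(-2.9385, 1.5307, 3.0590)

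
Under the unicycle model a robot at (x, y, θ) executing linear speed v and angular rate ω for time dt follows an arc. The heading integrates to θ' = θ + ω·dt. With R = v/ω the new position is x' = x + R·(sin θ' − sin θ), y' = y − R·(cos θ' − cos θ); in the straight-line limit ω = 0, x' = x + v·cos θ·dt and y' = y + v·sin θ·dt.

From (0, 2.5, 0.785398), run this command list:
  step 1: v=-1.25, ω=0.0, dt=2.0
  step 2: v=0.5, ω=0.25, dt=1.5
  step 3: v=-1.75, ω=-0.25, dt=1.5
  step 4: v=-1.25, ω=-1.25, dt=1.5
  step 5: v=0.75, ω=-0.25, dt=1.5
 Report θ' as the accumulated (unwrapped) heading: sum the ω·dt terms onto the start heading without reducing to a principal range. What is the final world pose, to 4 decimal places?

step 1: θ'=0.7854 (straight) → pose (-1.7678, 0.7322, 0.7854)
step 2: θ'=1.1604 (R=2.0000) → pose (-1.3481, 1.3485, 1.1604)
step 3: θ'=0.7854 (R=7.0000) → pose (-2.8170, -0.8084, 0.7854)
step 4: θ'=-1.0896 (R=1.0000) → pose (-4.4106, -0.5642, -1.0896)
step 5: θ'=-1.4646 (R=-3.0000) → pose (-4.0868, -1.6347, -1.4646)

(-4.0868, -1.6347, -1.4646)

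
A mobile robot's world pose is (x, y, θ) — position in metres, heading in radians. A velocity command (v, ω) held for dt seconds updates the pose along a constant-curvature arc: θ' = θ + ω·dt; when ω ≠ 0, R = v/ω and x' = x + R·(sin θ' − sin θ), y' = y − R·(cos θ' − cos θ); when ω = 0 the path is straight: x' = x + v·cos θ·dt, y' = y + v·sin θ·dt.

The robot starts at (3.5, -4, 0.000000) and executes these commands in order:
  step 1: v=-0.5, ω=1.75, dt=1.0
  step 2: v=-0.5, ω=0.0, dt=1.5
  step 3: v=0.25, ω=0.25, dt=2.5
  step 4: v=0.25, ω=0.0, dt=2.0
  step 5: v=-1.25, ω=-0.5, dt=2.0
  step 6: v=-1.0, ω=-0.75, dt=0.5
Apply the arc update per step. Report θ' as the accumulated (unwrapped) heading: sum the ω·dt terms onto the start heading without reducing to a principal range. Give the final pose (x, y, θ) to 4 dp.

step 1: θ'=1.7500 (R=-0.2857) → pose (3.2189, -4.3366, 1.7500)
step 2: θ'=1.7500 (straight) → pose (3.3525, -5.0746, 1.7500)
step 3: θ'=2.3750 (R=1.0000) → pose (3.0622, -4.5326, 2.3750)
step 4: θ'=2.3750 (straight) → pose (2.7021, -4.1858, 2.3750)
step 5: θ'=1.3750 (R=2.5000) → pose (3.4201, -6.4728, 1.3750)
step 6: θ'=1.0000 (R=1.3333) → pose (3.2342, -6.9338, 1.0000)

(3.2342, -6.9338, 1.0000)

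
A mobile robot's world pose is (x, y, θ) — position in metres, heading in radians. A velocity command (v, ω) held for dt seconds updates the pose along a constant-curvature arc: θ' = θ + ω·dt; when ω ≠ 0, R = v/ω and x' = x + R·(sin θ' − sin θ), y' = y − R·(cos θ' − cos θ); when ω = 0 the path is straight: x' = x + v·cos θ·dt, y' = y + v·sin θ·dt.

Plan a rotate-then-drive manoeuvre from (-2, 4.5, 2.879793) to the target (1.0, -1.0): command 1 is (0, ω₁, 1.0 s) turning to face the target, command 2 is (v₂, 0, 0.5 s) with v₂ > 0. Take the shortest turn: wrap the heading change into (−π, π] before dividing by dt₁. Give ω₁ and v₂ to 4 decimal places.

ω₁ = 2.3319, v₂ = 12.5300

heading to target = atan2(-1−4.5, 1−-2) = -1.0714
Δθ = wrap(-1.0714 − 2.8798) = 2.3319; ω₁ = Δθ/dt₁ = 2.3319
distance = √((1−-2)² + (-1−4.5)²) = 6.2650; v₂ = distance/dt₂ = 12.5300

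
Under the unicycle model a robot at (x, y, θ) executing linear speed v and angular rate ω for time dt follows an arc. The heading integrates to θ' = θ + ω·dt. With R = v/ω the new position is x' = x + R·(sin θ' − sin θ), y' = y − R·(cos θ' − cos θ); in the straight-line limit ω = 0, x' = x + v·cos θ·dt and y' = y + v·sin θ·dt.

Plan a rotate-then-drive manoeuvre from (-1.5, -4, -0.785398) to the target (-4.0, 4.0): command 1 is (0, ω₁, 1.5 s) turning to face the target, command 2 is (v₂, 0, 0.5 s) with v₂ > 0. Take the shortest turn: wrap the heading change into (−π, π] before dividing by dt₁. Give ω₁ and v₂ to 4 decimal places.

heading to target = atan2(4−-4, -4−-1.5) = 1.8737
Δθ = wrap(1.8737 − -0.7854) = 2.6591; ω₁ = Δθ/dt₁ = 1.7727
distance = √((-4−-1.5)² + (4−-4)²) = 8.3815; v₂ = distance/dt₂ = 16.7631

ω₁ = 1.7727, v₂ = 16.7631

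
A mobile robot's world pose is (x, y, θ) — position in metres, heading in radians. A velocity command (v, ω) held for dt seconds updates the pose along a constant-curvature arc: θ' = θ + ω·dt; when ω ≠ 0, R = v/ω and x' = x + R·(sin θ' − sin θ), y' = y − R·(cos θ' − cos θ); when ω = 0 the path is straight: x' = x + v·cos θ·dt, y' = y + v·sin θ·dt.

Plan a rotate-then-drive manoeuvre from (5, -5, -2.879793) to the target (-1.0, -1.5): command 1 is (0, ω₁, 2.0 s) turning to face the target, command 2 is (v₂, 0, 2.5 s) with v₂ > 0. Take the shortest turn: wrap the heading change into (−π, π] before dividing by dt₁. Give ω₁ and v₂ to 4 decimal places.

ω₁ = -0.3949, v₂ = 2.7785

heading to target = atan2(-1.5−-5, -1−5) = 2.6135
Δθ = wrap(2.6135 − -2.8798) = -0.7899; ω₁ = Δθ/dt₁ = -0.3949
distance = √((-1−5)² + (-1.5−-5)²) = 6.9462; v₂ = distance/dt₂ = 2.7785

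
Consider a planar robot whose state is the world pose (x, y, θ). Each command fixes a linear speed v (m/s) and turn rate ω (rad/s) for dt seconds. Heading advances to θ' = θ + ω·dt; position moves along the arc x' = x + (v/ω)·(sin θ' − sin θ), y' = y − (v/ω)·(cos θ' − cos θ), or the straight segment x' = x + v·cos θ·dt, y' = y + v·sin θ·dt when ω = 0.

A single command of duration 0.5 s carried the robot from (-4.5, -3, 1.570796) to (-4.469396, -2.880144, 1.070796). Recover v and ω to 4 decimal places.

Δθ = 1.070796 − 1.570796 = -0.500000
ω = Δθ/dt = -0.500000/0.5 = -1.0000
R = −Δy/(cos θ' − cos θ) = -0.2500
v = R·ω = -0.2500·-1.0000 = 0.2500

v = 0.2500, ω = -1.0000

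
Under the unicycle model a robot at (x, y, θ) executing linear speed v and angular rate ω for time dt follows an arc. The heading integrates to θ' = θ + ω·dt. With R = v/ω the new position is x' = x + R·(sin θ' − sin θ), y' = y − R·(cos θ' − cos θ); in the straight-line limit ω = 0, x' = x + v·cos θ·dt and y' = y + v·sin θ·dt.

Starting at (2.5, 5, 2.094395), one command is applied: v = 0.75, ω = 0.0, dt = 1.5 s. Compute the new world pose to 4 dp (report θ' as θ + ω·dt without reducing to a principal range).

(1.9375, 5.9743, 2.0944)

θ' = 2.0944 + 0.0·1.5 = 2.0944
ω = 0 → straight: x' = 2.5 + 0.75·cos(2.0944)·1.5 = 1.9375
y' = 5 + 0.75·sin(2.0944)·1.5 = 5.9743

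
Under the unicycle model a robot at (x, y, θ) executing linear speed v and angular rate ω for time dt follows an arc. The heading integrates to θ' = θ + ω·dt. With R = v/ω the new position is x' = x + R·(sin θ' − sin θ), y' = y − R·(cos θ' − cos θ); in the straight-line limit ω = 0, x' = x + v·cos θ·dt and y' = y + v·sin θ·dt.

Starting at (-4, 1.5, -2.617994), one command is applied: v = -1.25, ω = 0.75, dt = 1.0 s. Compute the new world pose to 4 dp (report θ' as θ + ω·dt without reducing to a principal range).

(-3.2397, 2.4553, -1.8680)

θ' = -2.6180 + 0.75·1.0 = -1.8680
R = v/ω = -1.25/0.75 = -1.6667
x' = -4 + -1.6667·(sin -1.8680 − sin -2.6180) = -3.2397
y' = 1.5 − -1.6667·(cos -1.8680 − cos -2.6180) = 2.4553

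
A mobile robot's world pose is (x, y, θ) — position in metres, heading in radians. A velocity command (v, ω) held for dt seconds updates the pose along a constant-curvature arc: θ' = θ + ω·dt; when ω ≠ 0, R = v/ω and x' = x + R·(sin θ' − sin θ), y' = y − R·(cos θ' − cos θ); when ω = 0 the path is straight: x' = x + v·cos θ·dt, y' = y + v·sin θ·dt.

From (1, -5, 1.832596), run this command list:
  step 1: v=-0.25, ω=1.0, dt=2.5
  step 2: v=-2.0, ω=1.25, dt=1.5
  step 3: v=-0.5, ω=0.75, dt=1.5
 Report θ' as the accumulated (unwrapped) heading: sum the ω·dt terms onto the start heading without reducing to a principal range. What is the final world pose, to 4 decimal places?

step 1: θ'=4.3326 (R=-0.2500) → pose (1.4737, -5.0280, 4.3326)
step 2: θ'=6.2076 (R=-1.6000) → pose (0.1085, -2.8394, 6.2076)
step 3: θ'=7.3326 (R=-0.6667) → pose (-0.5199, -3.1721, 7.3326)

(-0.5199, -3.1721, 7.3326)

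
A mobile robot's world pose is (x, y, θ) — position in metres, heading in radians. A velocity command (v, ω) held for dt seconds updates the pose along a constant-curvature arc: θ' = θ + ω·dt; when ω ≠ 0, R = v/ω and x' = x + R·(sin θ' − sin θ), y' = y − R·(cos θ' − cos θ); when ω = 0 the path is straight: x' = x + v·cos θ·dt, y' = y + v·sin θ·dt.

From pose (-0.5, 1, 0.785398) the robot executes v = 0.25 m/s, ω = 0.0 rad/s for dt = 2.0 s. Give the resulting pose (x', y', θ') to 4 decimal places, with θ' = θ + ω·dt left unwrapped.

θ' = 0.7854 + 0.0·2.0 = 0.7854
ω = 0 → straight: x' = -0.5 + 0.25·cos(0.7854)·2.0 = -0.1464
y' = 1 + 0.25·sin(0.7854)·2.0 = 1.3536

(-0.1464, 1.3536, 0.7854)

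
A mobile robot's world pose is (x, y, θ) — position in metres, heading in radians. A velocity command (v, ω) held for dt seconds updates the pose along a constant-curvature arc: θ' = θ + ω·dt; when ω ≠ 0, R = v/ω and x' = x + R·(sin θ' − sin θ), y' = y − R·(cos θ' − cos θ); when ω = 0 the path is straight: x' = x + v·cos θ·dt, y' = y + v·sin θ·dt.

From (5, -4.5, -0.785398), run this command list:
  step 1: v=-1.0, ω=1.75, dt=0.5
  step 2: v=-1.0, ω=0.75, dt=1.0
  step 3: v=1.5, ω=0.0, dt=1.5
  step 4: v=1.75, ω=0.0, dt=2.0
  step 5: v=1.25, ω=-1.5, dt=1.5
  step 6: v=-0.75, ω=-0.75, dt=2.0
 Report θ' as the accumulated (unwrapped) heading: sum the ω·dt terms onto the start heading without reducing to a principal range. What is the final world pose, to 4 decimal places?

(9.7122, 0.2173, -2.9104)

step 1: θ'=0.0896 (R=-0.5714) → pose (4.5448, -4.3349, 0.0896)
step 2: θ'=0.8396 (R=-1.3333) → pose (3.6716, -4.7726, 0.8396)
step 3: θ'=0.8396 (straight) → pose (5.1741, -3.0977, 0.8396)
step 4: θ'=0.8396 (straight) → pose (7.5112, -0.4924, 0.8396)
step 5: θ'=-1.4104 (R=-0.8333) → pose (8.9542, -0.9158, -1.4104)
step 6: θ'=-2.9104 (R=1.0000) → pose (9.7122, 0.2173, -2.9104)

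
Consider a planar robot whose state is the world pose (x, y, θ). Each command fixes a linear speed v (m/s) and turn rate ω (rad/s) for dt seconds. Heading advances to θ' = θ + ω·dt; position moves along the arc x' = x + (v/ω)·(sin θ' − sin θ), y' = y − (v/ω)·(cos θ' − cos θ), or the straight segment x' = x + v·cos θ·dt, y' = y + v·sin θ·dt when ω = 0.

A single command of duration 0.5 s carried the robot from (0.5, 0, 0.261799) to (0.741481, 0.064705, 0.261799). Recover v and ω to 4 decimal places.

Δθ = 0.261799 − 0.261799 = 0.000000
ω = Δθ/dt = 0.000000/0.5 = 0.0000
ω = 0 → v = (Δx·cos θ + Δy·sin θ)/dt = 0.5000

v = 0.5000, ω = 0.0000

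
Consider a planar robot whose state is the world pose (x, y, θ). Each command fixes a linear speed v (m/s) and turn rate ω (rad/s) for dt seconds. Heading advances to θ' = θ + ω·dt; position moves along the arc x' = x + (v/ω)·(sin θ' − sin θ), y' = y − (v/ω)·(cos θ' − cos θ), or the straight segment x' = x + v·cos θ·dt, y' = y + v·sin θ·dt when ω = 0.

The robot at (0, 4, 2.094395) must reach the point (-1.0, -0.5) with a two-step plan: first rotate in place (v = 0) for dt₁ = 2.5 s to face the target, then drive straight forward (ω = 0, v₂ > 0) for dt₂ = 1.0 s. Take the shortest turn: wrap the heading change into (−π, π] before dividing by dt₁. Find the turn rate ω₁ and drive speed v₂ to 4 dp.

ω₁ = 0.9597, v₂ = 4.6098

heading to target = atan2(-0.5−4, -1−0) = -1.7895
Δθ = wrap(-1.7895 − 2.0944) = 2.3993; ω₁ = Δθ/dt₁ = 0.9597
distance = √((-1−0)² + (-0.5−4)²) = 4.6098; v₂ = distance/dt₂ = 4.6098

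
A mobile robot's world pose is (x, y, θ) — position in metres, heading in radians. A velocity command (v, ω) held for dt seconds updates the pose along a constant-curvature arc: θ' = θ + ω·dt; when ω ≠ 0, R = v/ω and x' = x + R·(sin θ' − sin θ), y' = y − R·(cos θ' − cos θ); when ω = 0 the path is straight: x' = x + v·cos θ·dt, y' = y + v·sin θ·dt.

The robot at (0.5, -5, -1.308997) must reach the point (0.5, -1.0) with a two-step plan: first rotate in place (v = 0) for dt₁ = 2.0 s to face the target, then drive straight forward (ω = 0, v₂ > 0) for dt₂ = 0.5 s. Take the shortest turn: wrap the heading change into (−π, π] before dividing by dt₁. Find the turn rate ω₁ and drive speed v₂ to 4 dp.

ω₁ = 1.4399, v₂ = 8.0000

heading to target = atan2(-1−-5, 0.5−0.5) = 1.5708
Δθ = wrap(1.5708 − -1.3090) = 2.8798; ω₁ = Δθ/dt₁ = 1.4399
distance = √((0.5−0.5)² + (-1−-5)²) = 4.0000; v₂ = distance/dt₂ = 8.0000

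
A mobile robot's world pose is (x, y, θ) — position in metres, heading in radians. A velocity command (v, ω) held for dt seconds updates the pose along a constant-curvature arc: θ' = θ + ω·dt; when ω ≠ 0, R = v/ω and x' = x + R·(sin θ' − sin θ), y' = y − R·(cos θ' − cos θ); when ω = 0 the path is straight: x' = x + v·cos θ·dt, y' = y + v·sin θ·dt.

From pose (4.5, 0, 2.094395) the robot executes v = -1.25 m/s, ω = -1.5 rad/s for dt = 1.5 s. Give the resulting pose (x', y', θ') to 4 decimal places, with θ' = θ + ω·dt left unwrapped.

θ' = 2.0944 + -1.5·1.5 = -0.1556
R = v/ω = -1.25/-1.5 = 0.8333
x' = 4.5 + 0.8333·(sin -0.1556 − sin 2.0944) = 3.6492
y' = 0 − 0.8333·(cos -0.1556 − cos 2.0944) = -1.2399

(3.6492, -1.2399, -0.1556)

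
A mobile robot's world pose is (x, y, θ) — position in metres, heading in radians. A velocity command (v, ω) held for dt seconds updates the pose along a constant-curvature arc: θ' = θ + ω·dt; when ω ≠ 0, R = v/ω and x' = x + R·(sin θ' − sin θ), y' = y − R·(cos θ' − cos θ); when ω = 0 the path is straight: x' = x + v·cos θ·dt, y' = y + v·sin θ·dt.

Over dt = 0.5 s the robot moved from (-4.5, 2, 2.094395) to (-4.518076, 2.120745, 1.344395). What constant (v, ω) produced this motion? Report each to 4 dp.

v = 0.2500, ω = -1.5000

Δθ = 1.344395 − 2.094395 = -0.750000
ω = Δθ/dt = -0.750000/0.5 = -1.5000
R = −Δy/(cos θ' − cos θ) = -0.1667
v = R·ω = -0.1667·-1.5000 = 0.2500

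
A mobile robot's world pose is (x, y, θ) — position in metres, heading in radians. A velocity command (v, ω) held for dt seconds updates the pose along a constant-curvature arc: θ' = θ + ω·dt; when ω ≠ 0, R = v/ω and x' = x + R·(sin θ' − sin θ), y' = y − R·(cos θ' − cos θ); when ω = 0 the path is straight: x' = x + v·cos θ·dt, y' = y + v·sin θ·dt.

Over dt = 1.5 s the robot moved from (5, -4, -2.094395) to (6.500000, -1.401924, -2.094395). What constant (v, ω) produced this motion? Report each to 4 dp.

v = -2.0000, ω = 0.0000

Δθ = -2.094395 − -2.094395 = 0.000000
ω = Δθ/dt = 0.000000/1.5 = 0.0000
ω = 0 → v = (Δx·cos θ + Δy·sin θ)/dt = -2.0000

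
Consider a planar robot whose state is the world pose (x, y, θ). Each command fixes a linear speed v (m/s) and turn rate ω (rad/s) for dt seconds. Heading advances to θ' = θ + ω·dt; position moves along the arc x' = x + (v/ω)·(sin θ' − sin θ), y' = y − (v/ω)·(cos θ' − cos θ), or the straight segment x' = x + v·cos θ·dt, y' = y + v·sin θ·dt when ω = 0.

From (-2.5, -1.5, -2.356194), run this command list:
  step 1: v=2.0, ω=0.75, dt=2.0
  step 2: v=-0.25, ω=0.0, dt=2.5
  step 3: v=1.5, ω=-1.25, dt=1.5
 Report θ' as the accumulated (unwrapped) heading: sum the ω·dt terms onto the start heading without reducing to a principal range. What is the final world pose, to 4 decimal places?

step 1: θ'=-0.8562 (R=2.6667) → pose (-2.6287, -5.1331, -0.8562)
step 2: θ'=-0.8562 (straight) → pose (-3.0382, -4.6610, -0.8562)
step 3: θ'=-2.7312 (R=-1.2000) → pose (-3.4659, -6.5478, -2.7312)

(-3.4659, -6.5478, -2.7312)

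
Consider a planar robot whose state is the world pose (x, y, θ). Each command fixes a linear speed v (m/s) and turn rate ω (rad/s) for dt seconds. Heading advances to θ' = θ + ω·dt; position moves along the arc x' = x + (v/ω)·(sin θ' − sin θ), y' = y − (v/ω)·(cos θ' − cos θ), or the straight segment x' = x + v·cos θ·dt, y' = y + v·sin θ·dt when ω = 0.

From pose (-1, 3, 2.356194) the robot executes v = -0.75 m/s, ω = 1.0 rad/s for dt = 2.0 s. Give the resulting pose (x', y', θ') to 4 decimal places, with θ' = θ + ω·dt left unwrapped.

(0.2333, 3.2688, 4.3562)

θ' = 2.3562 + 1.0·2.0 = 4.3562
R = v/ω = -0.75/1.0 = -0.7500
x' = -1 + -0.7500·(sin 4.3562 − sin 2.3562) = 0.2333
y' = 3 − -0.7500·(cos 4.3562 − cos 2.3562) = 3.2688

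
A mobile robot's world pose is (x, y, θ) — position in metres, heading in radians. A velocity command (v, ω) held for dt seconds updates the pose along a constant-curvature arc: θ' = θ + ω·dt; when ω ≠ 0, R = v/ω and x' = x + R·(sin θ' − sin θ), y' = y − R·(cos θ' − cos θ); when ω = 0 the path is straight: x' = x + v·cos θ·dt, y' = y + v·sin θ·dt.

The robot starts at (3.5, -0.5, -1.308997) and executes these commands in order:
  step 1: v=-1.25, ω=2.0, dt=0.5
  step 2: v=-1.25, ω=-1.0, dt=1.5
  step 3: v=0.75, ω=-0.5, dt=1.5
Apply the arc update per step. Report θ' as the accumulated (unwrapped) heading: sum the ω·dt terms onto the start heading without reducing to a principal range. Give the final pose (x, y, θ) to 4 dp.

(1.6194, 0.5208, -2.5590)

step 1: θ'=-0.3090 (R=-0.6250) → pose (3.0864, -0.0664, -0.3090)
step 2: θ'=-1.8090 (R=1.2500) → pose (2.2518, 1.4194, -1.8090)
step 3: θ'=-2.5590 (R=-1.5000) → pose (1.6194, 0.5208, -2.5590)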